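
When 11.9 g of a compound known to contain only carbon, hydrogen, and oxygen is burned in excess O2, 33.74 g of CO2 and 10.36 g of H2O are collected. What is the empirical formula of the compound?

mol C = 33.74 / 44.01 = 0.7666; mass C = 0.7666 × 12.01 = 9.207 g
mol H = 2 × (10.36 / 18.02) = 1.150; mass H = 1.150 × 1.008 = 1.159 g
mass O = 11.9 − (10.37) = 1.534 g → mol O = 0.09585
Smallest is O at 0.09585 mol; normalising gives C 7.999, H 11.996, O 1.000
→ C8H12O

C8H12O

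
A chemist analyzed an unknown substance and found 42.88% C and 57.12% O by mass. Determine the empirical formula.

Assume 100 g: 42.88 g C, 57.12 g O.
Moles — C: 42.88 / 12.01 = 3.57 mol; O: 57.12 / 16.00 = 3.57 mol
Divide by the smallest (3.57 mol O): C 1.000, O 1.000
Ratio ≈ 1:1, so the empirical formula is CO

CO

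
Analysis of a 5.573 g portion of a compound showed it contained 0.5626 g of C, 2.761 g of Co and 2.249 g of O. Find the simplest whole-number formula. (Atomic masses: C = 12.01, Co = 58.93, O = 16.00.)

CCoO3

n(C) = 0.5626/12.01 = 0.04684, n(Co) = 2.761/58.93 = 0.04685, n(O) = 2.249/16.00 = 0.1406
Smallest is C at 0.04684 mol; normalising gives C 1.000, Co 1.000, O 3.001
Ratio ≈ 1:1:3, so the empirical formula is CCoO3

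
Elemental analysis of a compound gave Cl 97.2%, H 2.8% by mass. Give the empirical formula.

ClH

Assume 100 g: 97.2 g Cl, 2.8 g H.
Cl: 97.2 g ÷ 35.45 g/mol = 2.742 mol
H: 2.8 g ÷ 1.008 g/mol = 2.778 mol
Divide by the smallest (2.742 mol Cl): Cl 1.000, H 1.013
→ ClH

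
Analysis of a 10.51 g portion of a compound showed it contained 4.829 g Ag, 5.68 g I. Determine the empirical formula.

Moles — Ag: 4.829 / 107.87 = 0.04477 mol; I: 5.68 / 126.90 = 0.04476 mol
Smallest is I at 0.04476 mol; normalising gives Ag 1.000, I 1.000
≈ 1:1 → AgI

AgI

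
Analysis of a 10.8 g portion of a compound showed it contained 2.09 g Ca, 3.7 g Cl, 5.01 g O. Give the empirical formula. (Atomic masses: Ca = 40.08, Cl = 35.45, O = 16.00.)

Moles — Ca: 2.09 / 40.08 = 0.05215 mol; Cl: 3.7 / 35.45 = 0.1044 mol; O: 5.01 / 16.00 = 0.3131 mol
Divide by the smallest (0.05215 mol Ca): Ca 1.000, Cl 2.002, O 6.005
≈ 1:2:6 → CaCl2O6

CaCl2O6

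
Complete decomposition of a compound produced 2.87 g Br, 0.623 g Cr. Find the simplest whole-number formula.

Br3Cr

Moles — Br: 2.87 / 79.90 = 0.03592 mol; Cr: 0.623 / 52.00 = 0.01198 mol
Ratios (÷ 0.01198): Br 2.998, Cr 1.000
≈ 3:1 → Br3Cr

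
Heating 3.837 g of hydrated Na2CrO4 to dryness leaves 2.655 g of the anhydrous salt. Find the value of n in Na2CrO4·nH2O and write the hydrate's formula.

Na2CrO4·4H2O

Mass of water lost = 3.837 − 2.655 = 1.182 g → 1.182 / 18.02 = 0.06559 mol H2O
Molar mass of Na2CrO4 = 161.98 g/mol → mol Na2CrO4 = 2.655 / 161.98 = 0.01639
n = 0.06559 / 0.01639 = 4.00 ≈ 4 → Na2CrO4·4H2O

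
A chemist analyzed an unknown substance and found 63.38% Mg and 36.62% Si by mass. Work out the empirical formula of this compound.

Assume 100 g: 63.38 g Mg, 36.62 g Si.
Moles — Mg: 63.38 / 24.31 = 2.607 mol; Si: 36.62 / 28.09 = 1.304 mol
Smallest is Si at 1.304 mol; normalising gives Mg 2.000, Si 1.000
≈ 2:1 → Mg2Si

Mg2Si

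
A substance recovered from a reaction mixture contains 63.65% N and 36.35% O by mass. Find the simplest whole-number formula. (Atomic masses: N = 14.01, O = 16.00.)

N2O

Assume 100 g: 63.65 g N, 36.35 g O.
Moles — N: 63.65 / 14.01 = 4.543 mol; O: 36.35 / 16.00 = 2.272 mol
Smallest is O at 2.272 mol; normalising gives N 2.000, O 1.000
Ratio ≈ 2:1, so the empirical formula is N2O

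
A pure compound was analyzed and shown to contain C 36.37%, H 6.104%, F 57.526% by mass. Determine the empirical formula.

CH2F

Assume 100 g: 36.37 g C, 6.104 g H, 57.526 g F.
Moles — C: 36.37 / 12.01 = 3.028 mol; H: 6.104 / 1.008 = 6.056 mol; F: 57.526 / 19.00 = 3.028 mol
Smallest is F at 3.028 mol; normalising gives C 1.000, H 2.000, F 1.000
→ CH2F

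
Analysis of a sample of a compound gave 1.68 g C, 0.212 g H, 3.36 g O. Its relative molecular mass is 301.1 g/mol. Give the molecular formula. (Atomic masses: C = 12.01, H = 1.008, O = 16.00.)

C8H12O12

C: 1.68 g ÷ 12.01 g/mol = 0.1399 mol
H: 0.212 g ÷ 1.008 g/mol = 0.2103 mol
O: 3.36 g ÷ 16.00 g/mol = 0.21 mol
Smallest is C at 0.1399 mol; normalising gives C 1.000, H 1.504, O 1.501
Multiply by 2: C 2.00, H 3.01, O 3.00 → C2H3O3
Empirical-formula mass = 75.04 g/mol
n = 301.1 / 75.04 = 4.01 ≈ 4
Molecular formula = (C2H3O3)×4 = C8H12O12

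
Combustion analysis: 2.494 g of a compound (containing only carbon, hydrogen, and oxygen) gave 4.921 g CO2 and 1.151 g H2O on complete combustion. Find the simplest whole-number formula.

mol C = 4.921 / 44.01 = 0.1118; mass C = 0.1118 × 12.01 = 1.343 g
mol H = 2 × (1.151 / 18.02) = 0.1277; mass H = 0.1277 × 1.008 = 0.1288 g
mass O = 2.494 − (1.472) = 1.022 g → mol O = 0.06390
Divide by the smallest (0.0639 mol O): C 1.750, H 1.999, O 1.000
×4: C 7.00, H 8.00, O 4.00 → C7H8O4

C7H8O4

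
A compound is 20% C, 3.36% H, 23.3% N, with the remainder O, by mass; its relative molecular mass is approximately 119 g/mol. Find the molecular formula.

Assume 100 g: 20 g C, 3.36 g H, 23.3 g N, 53.34 g O.
Moles — C: 20 / 12.01 = 1.665 mol; H: 3.36 / 1.008 = 3.333 mol; N: 23.3 / 14.01 = 1.663 mol; O: 53.34 / 16.00 = 3.334 mol
Smallest is N at 1.663 mol; normalising gives C 1.001, H 2.004, N 1.000, O 2.005
Ratio ≈ 1:2:1:2, so the empirical formula is CH2NO2
Empirical-formula mass = 60.04 g/mol
n = 119 / 60.04 = 1.98 ≈ 2
Molecular formula = (CH2NO2)×2 = C2H4N2O4

C2H4N2O4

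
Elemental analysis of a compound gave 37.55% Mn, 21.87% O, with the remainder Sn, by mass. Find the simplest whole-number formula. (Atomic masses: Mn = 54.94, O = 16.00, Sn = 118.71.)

Assume 100 g: 37.55 g Mn, 21.87 g O, 40.58 g Sn.
Moles — Mn: 37.55 / 54.94 = 0.6835 mol; O: 21.87 / 16.00 = 1.367 mol; Sn: 40.58 / 118.71 = 0.3418 mol
Ratios (÷ 0.3418): Mn 1.999, O 3.999, Sn 1.000
→ Mn2O4Sn

Mn2O4Sn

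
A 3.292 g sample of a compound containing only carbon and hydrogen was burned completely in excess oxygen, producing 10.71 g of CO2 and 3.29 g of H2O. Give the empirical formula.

C2H3

mol C = 10.71 / 44.01 = 0.2434; mass C = 0.2434 × 12.01 = 2.923 g
mol H = 2 × (3.29 / 18.02) = 0.3651; mass H = 0.3651 × 1.008 = 0.3681 g
Ratios (÷ 0.2434): C 1.000, H 1.500
Multiply by 2: C 2.00, H 3.00 → C2H3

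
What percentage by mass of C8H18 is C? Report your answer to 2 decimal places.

84.12%

Molar mass = 8(12.01) + 18(1.008) = 114.224 g/mol
Mass of C per mole = 8 × 12.01 = 96.080 g
% C = 96.080 / 114.224 × 100 = 84.12%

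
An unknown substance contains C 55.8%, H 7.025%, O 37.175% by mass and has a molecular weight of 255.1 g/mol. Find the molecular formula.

Assume 100 g: 55.8 g C, 7.025 g H, 37.175 g O.
C: 55.8 g ÷ 12.01 g/mol = 4.646 mol
H: 7.025 g ÷ 1.008 g/mol = 6.969 mol
O: 37.175 g ÷ 16.00 g/mol = 2.323 mol
Divide by the smallest (2.323 mol O): C 2.000, H 3.000, O 1.000
≈ 2:3:1 → C2H3O
Empirical-formula mass = 43.04 g/mol
n = 255.1 / 43.04 = 5.93 ≈ 6
Molecular formula = (C2H3O)×6 = C12H18O6

C12H18O6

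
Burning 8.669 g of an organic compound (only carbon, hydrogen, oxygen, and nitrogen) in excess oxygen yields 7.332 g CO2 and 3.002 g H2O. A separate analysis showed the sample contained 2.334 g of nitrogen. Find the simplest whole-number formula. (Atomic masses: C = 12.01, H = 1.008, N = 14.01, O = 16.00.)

C2H4N2O3

mol C = 7.332 / 44.01 = 0.1666; mass C = 0.1666 × 12.01 = 2.001 g
mol H = 2 × (3.002 / 18.02) = 0.3332; mass H = 0.3332 × 1.008 = 0.3359 g
mol N = 2.334 / 14.01 = 0.1666
mass O = 8.669 − (4.671) = 3.998 g → mol O = 0.2499
Divide by the smallest (0.1666 mol N): C 1.000, H 2.000, N 1.000, O 1.500
×2: C 2.00, H 4.00, N 2.00, O 3.00 → C2H4N2O3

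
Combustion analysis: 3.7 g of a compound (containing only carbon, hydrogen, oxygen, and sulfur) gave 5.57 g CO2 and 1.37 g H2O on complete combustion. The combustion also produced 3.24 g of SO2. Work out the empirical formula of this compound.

mol C = 5.57 / 44.01 = 0.1266; mass C = 0.1266 × 12.01 = 1.520 g
mol H = 2 × (1.37 / 18.02) = 0.1521; mass H = 0.1521 × 1.008 = 0.1533 g
mol S = 3.24 / 64.07 = 0.05057; mass S = 1.622 g
mass O = 3.7 − (3.295) = 0.4049 g → mol O = 0.02531
Ratios (÷ 0.02531): C 5.001, H 6.008, O 1.000, S 1.998
≈ 5:6:1:2 → C5H6OS2

C5H6OS2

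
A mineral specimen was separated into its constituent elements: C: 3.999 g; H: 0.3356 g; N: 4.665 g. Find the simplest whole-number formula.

C: 3.999 g ÷ 12.01 g/mol = 0.333 mol
H: 0.3356 g ÷ 1.008 g/mol = 0.3329 mol
N: 4.665 g ÷ 14.01 g/mol = 0.333 mol
Divide by the smallest (0.3329 mol H): C 1.000, H 1.000, N 1.000
→ CHN

CHN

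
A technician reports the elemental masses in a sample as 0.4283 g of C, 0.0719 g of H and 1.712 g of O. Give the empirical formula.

C: 0.4283 g ÷ 12.01 g/mol = 0.03566 mol
H: 0.0719 g ÷ 1.008 g/mol = 0.07133 mol
O: 1.712 g ÷ 16.00 g/mol = 0.107 mol
Divide by the smallest (0.03566 mol C): C 1.000, H 2.000, O 3.000
≈ 1:2:3 → CH2O3

CH2O3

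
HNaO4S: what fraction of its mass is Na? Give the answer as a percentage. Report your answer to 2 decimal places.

Molar mass = 1(1.008) + 1(22.99) + 4(16.00) + 1(32.07) = 120.068 g/mol
Mass of Na per mole = 1 × 22.99 = 22.990 g
% Na = 22.990 / 120.068 × 100 = 19.15%

19.15%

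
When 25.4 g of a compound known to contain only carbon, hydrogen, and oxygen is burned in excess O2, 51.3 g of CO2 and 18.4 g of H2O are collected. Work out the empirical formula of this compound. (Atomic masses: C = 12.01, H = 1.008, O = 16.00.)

mol C = 51.3 / 44.01 = 1.166; mass C = 1.166 × 12.01 = 14.00 g
mol H = 2 × (18.4 / 18.02) = 2.042; mass H = 2.042 × 1.008 = 2.059 g
mass O = 25.4 − (16.06) = 9.342 g → mol O = 0.5839
Divide by the smallest (0.5839 mol O): C 1.996, H 3.498, O 1.000
×2: C 3.99, H 7.00, O 2.00 → C4H7O2

C4H7O2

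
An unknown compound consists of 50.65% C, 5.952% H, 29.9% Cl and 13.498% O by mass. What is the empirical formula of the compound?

C5H7ClO

Assume 100 g: 50.65 g C, 5.952 g H, 29.9 g Cl, 13.498 g O.
C: 50.65 g ÷ 12.01 g/mol = 4.217 mol
H: 5.952 g ÷ 1.008 g/mol = 5.905 mol
Cl: 29.9 g ÷ 35.45 g/mol = 0.8434 mol
O: 13.498 g ÷ 16.00 g/mol = 0.8436 mol
Smallest is Cl at 0.8434 mol; normalising gives C 5.000, H 7.001, Cl 1.000, O 1.000
≈ 5:7:1:1 → C5H7ClO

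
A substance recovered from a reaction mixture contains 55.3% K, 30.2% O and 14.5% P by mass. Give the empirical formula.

K3O4P

Assume 100 g: 55.3 g K, 30.2 g O, 14.5 g P.
Moles — K: 55.3 / 39.10 = 1.414 mol; O: 30.2 / 16.00 = 1.887 mol; P: 14.5 / 30.97 = 0.4682 mol
Smallest is P at 0.4682 mol; normalising gives K 3.021, O 4.031, P 1.000
→ K3O4P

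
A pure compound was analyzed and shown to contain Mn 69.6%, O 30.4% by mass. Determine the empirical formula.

Mn2O3

Assume 100 g: 69.6 g Mn, 30.4 g O.
Moles — Mn: 69.6 / 54.94 = 1.267 mol; O: 30.4 / 16.00 = 1.9 mol
Smallest is Mn at 1.267 mol; normalising gives Mn 1.000, O 1.500
×2: Mn 2.00, O 3.00 → Mn2O3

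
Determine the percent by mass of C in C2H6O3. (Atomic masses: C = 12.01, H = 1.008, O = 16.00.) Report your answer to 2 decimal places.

Molar mass = 2(12.01) + 6(1.008) + 3(16.00) = 78.068 g/mol
Mass of C per mole = 2 × 12.01 = 24.020 g
% C = 24.020 / 78.068 × 100 = 30.77%

30.77%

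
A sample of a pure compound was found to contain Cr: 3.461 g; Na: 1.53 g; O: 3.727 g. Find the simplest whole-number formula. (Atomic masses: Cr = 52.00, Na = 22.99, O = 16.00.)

Moles — Cr: 3.461 / 52.00 = 0.06656 mol; Na: 1.53 / 22.99 = 0.06655 mol; O: 3.727 / 16.00 = 0.2329 mol
Ratios (÷ 0.06655): Cr 1.000, Na 1.000, O 3.500
×2: Cr 2.00, Na 2.00, O 7.00 → Cr2Na2O7

Cr2Na2O7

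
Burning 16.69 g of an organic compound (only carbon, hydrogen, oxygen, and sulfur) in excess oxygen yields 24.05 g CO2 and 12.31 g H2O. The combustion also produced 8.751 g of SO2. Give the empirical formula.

C4H10O2S

mol C = 24.05 / 44.01 = 0.5465; mass C = 0.5465 × 12.01 = 6.563 g
mol H = 2 × (12.31 / 18.02) = 1.366; mass H = 1.366 × 1.008 = 1.377 g
mol S = 8.751 / 64.07 = 0.1366; mass S = 4.380 g
mass O = 16.69 − (12.32) = 4.369 g → mol O = 0.2731
Ratios (÷ 0.1366): C 4.001, H 10.003, O 1.999, S 1.000
Ratio ≈ 4:10:2:1, so the empirical formula is C4H10O2S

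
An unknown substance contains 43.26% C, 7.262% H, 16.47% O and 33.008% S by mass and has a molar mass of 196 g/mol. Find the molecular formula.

Assume 100 g: 43.26 g C, 7.262 g H, 16.47 g O, 33.008 g S.
n(C) = 43.26/12.01 = 3.602, n(H) = 7.262/1.008 = 7.204, n(O) = 16.47/16.00 = 1.029, n(S) = 33.008/32.07 = 1.029
Smallest is S at 1.029 mol; normalising gives C 3.500, H 7.000, O 1.000, S 1.000
Scaling by 2: C 7.00, H 14.00, O 2.00, S 2.00 → C7H14O2S2
Empirical-formula mass = 194.32 g/mol
n = 196 / 194.32 = 1.01 ≈ 1
Molecular formula = empirical formula = C7H14O2S2

C7H14O2S2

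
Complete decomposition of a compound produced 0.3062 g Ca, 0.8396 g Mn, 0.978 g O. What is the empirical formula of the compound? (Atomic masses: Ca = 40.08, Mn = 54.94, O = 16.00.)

Ca: 0.3062 g ÷ 40.08 g/mol = 0.00764 mol
Mn: 0.8396 g ÷ 54.94 g/mol = 0.01528 mol
O: 0.978 g ÷ 16.00 g/mol = 0.06112 mol
Divide by the smallest (0.00764 mol Ca): Ca 1.000, Mn 2.000, O 8.001
→ CaMn2O8

CaMn2O8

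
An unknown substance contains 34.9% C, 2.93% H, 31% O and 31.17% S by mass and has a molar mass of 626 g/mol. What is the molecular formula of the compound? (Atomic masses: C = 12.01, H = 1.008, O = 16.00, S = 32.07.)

Assume 100 g: 34.9 g C, 2.93 g H, 31 g O, 31.17 g S.
C: 34.9 g ÷ 12.01 g/mol = 2.906 mol
H: 2.93 g ÷ 1.008 g/mol = 2.907 mol
O: 31 g ÷ 16.00 g/mol = 1.938 mol
S: 31.17 g ÷ 32.07 g/mol = 0.9719 mol
Divide by the smallest (0.9719 mol S): C 2.990, H 2.991, O 1.993, S 1.000
≈ 3:3:2:1 → C3H3O2S
Empirical-formula mass = 103.12 g/mol
n = 626 / 103.12 = 6.07 ≈ 6
Molecular formula = (C3H3O2S)×6 = C18H18O12S6

C18H18O12S6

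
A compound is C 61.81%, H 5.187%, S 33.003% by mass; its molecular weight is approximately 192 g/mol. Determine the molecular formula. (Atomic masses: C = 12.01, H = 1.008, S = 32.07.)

C10H10S2

Assume 100 g: 61.81 g C, 5.187 g H, 33.003 g S.
C: 61.81 g ÷ 12.01 g/mol = 5.147 mol
H: 5.187 g ÷ 1.008 g/mol = 5.146 mol
S: 33.003 g ÷ 32.07 g/mol = 1.029 mol
Divide by the smallest (1.029 mol S): C 5.001, H 5.000, S 1.000
Ratio ≈ 5:5:1, so the empirical formula is C5H5S
Empirical-formula mass = 97.16 g/mol
n = 192 / 97.16 = 1.98 ≈ 2
Molecular formula = (C5H5S)×2 = C10H10S2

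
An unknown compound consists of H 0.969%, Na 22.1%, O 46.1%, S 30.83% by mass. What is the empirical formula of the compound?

Assume 100 g: 0.969 g H, 22.1 g Na, 46.1 g O, 30.83 g S.
n(H) = 0.969/1.008 = 0.9613, n(Na) = 22.1/22.99 = 0.9613, n(O) = 46.1/16.00 = 2.881, n(S) = 30.83/32.07 = 0.9613
Divide by the smallest (0.9613 mol Na): H 1.000, Na 1.000, O 2.997, S 1.000
Ratio ≈ 1:1:3:1, so the empirical formula is HNaO3S

HNaO3S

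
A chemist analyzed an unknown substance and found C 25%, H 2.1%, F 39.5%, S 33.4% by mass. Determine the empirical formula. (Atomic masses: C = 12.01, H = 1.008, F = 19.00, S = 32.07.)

C2H2F2S

Assume 100 g: 25 g C, 2.1 g H, 39.5 g F, 33.4 g S.
Moles — C: 25 / 12.01 = 2.082 mol; H: 2.1 / 1.008 = 2.083 mol; F: 39.5 / 19.00 = 2.079 mol; S: 33.4 / 32.07 = 1.041 mol
Ratios (÷ 1.041): C 1.999, H 2.000, F 1.996, S 1.000
Ratio ≈ 2:2:2:1, so the empirical formula is C2H2F2S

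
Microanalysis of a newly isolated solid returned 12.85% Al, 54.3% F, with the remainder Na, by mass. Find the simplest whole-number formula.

AlF6Na3

Assume 100 g: 12.85 g Al, 54.3 g F, 32.85 g Na.
Al: 12.85 g ÷ 26.98 g/mol = 0.4763 mol
F: 54.3 g ÷ 19.00 g/mol = 2.858 mol
Na: 32.85 g ÷ 22.99 g/mol = 1.429 mol
Smallest is Al at 0.4763 mol; normalising gives Al 1.000, F 6.000, Na 3.000
Ratio ≈ 1:6:3, so the empirical formula is AlF6Na3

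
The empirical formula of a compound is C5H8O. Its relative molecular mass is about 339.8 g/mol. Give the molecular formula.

Empirical-formula mass = 84.11 g/mol
n = 339.8 / 84.11 = 4.04 ≈ 4
Molecular formula = (C5H8O)4 = C20H32O4

C20H32O4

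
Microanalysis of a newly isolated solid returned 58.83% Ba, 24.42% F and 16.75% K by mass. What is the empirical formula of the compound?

BaF3K

Assume 100 g: 58.83 g Ba, 24.42 g F, 16.75 g K.
n(Ba) = 58.83/137.33 = 0.4284, n(F) = 24.42/19.00 = 1.285, n(K) = 16.75/39.10 = 0.4284
Smallest is Ba at 0.4284 mol; normalising gives Ba 1.000, F 3.000, K 1.000
≈ 1:3:1 → BaF3K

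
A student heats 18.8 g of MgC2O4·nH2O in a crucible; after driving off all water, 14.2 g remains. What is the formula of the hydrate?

MgC2O4·2H2O

Mass of water lost = 18.8 − 14.2 = 4.6 g → 4.6 / 18.02 = 0.2553 mol H2O
Molar mass of MgC2O4 = 112.33 g/mol → mol MgC2O4 = 14.2 / 112.33 = 0.1264
n = 0.2553 / 0.1264 = 2.02 ≈ 2 → MgC2O4·2H2O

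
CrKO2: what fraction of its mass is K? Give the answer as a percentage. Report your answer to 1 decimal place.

31.8%

Molar mass = 1(52.00) + 1(39.10) + 2(16.00) = 123.100 g/mol
Mass of K per mole = 1 × 39.10 = 39.100 g
% K = 39.100 / 123.100 × 100 = 31.8%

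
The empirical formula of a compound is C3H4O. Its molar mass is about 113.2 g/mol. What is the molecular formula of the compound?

C6H8O2

Empirical-formula mass = 56.06 g/mol
n = 113.2 / 56.06 = 2.02 ≈ 2
Molecular formula = (C3H4O)2 = C6H8O2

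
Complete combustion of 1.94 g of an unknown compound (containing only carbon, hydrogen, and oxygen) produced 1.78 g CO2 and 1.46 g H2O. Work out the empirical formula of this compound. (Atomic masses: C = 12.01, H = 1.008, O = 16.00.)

mol C = 1.78 / 44.01 = 0.04045; mass C = 0.04045 × 12.01 = 0.4857 g
mol H = 2 × (1.46 / 18.02) = 0.1620; mass H = 0.1620 × 1.008 = 0.1633 g
mass O = 1.94 − (0.6491) = 1.291 g → mol O = 0.08068
Divide by the smallest (0.04045 mol C): C 1.000, H 4.006, O 1.995
→ CH4O2

CH4O2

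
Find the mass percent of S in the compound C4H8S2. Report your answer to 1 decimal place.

Molar mass = 4(12.01) + 8(1.008) + 2(32.07) = 120.244 g/mol
Mass of S per mole = 2 × 32.07 = 64.140 g
% S = 64.140 / 120.244 × 100 = 53.3%

53.3%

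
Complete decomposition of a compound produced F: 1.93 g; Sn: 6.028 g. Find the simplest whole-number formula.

Moles — F: 1.93 / 19.00 = 0.1016 mol; Sn: 6.028 / 118.71 = 0.05078 mol
Smallest is Sn at 0.05078 mol; normalising gives F 2.000, Sn 1.000
≈ 2:1 → F2Sn

F2Sn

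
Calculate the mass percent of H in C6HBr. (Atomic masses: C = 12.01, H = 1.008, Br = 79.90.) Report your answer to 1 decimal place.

0.7%

Molar mass = 6(12.01) + 1(1.008) + 1(79.90) = 152.968 g/mol
Mass of H per mole = 1 × 1.008 = 1.008 g
% H = 1.008 / 152.968 × 100 = 0.7%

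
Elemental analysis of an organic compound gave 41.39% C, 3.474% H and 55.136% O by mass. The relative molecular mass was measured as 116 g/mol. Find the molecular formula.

Assume 100 g: 41.39 g C, 3.474 g H, 55.136 g O.
C: 41.39 g ÷ 12.01 g/mol = 3.446 mol
H: 3.474 g ÷ 1.008 g/mol = 3.446 mol
O: 55.136 g ÷ 16.00 g/mol = 3.446 mol
Divide by the smallest (3.446 mol O): C 1.000, H 1.000, O 1.000
Ratio ≈ 1:1:1, so the empirical formula is CHO
Empirical-formula mass = 29.02 g/mol
n = 116 / 29.02 = 4.00 ≈ 4
Molecular formula = (CHO)×4 = C4H4O4

C4H4O4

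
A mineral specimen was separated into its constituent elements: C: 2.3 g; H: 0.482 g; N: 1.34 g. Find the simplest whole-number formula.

C: 2.3 g ÷ 12.01 g/mol = 0.1915 mol
H: 0.482 g ÷ 1.008 g/mol = 0.4782 mol
N: 1.34 g ÷ 14.01 g/mol = 0.09565 mol
Ratios (÷ 0.09565): C 2.002, H 4.999, N 1.000
≈ 2:5:1 → C2H5N

C2H5N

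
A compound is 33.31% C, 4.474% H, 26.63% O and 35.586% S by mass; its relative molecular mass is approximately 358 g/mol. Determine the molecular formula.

Assume 100 g: 33.31 g C, 4.474 g H, 26.63 g O, 35.586 g S.
n(C) = 33.31/12.01 = 2.774, n(H) = 4.474/1.008 = 4.438, n(O) = 26.63/16.00 = 1.664, n(S) = 35.586/32.07 = 1.11
Smallest is S at 1.11 mol; normalising gives C 2.499, H 4.000, O 1.500, S 1.000
×2: C 5.00, H 8.00, O 3.00, S 2.00 → C5H8O3S2
Empirical-formula mass = 180.25 g/mol
n = 358 / 180.25 = 1.99 ≈ 2
Molecular formula = (C5H8O3S2)×2 = C10H16O6S4

C10H16O6S4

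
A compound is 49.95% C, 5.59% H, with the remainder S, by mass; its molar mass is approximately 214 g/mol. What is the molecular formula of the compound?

Assume 100 g: 49.95 g C, 5.59 g H, 44.46 g S.
n(C) = 49.95/12.01 = 4.159, n(H) = 5.59/1.008 = 5.546, n(S) = 44.46/32.07 = 1.386
Smallest is S at 1.386 mol; normalising gives C 3.000, H 4.000, S 1.000
≈ 3:4:1 → C3H4S
Empirical-formula mass = 72.13 g/mol
n = 214 / 72.13 = 2.97 ≈ 3
Molecular formula = (C3H4S)×3 = C9H12S3

C9H12S3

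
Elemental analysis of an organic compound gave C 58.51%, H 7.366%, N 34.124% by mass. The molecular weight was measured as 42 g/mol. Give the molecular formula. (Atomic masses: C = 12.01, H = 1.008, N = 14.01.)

Assume 100 g: 58.51 g C, 7.366 g H, 34.124 g N.
n(C) = 58.51/12.01 = 4.872, n(H) = 7.366/1.008 = 7.308, n(N) = 34.124/14.01 = 2.436
Smallest is N at 2.436 mol; normalising gives C 2.000, H 3.000, N 1.000
Ratio ≈ 2:3:1, so the empirical formula is C2H3N
Empirical-formula mass = 41.05 g/mol
n = 42 / 41.05 = 1.02 ≈ 1
Molecular formula = empirical formula = C2H3N

C2H3N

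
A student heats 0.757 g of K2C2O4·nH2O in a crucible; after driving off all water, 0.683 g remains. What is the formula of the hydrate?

Mass of water lost = 0.757 − 0.683 = 0.074 g → 0.074 / 18.02 = 0.004107 mol H2O
Molar mass of K2C2O4 = 166.22 g/mol → mol K2C2O4 = 0.683 / 166.22 = 0.004109
n = 0.004107 / 0.004109 = 1.00 ≈ 1 → K2C2O4·H2O

K2C2O4·H2O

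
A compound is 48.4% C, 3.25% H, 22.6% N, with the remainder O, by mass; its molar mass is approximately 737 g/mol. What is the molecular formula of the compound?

Assume 100 g: 48.4 g C, 3.25 g H, 22.6 g N, 25.75 g O.
n(C) = 48.4/12.01 = 4.03, n(H) = 3.25/1.008 = 3.224, n(N) = 22.6/14.01 = 1.613, n(O) = 25.75/16.00 = 1.609
Smallest is O at 1.609 mol; normalising gives C 2.504, H 2.003, N 1.002, O 1.000
Multiply by 2: C 5.01, H 4.01, N 2.00, O 2.00 → C5H4N2O2
Empirical-formula mass = 124.10 g/mol
n = 737 / 124.10 = 5.94 ≈ 6
Molecular formula = (C5H4N2O2)×6 = C30H24N12O12

C30H24N12O12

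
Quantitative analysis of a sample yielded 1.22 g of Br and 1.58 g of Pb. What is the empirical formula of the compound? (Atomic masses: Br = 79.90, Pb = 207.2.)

Br: 1.22 g ÷ 79.90 g/mol = 0.01527 mol
Pb: 1.58 g ÷ 207.2 g/mol = 0.007625 mol
Smallest is Pb at 0.007625 mol; normalising gives Br 2.002, Pb 1.000
Ratio ≈ 2:1, so the empirical formula is Br2Pb

Br2Pb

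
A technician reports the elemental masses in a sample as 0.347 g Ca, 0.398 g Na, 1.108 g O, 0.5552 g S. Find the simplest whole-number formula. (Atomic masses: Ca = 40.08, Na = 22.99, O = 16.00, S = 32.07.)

CaNa2O8S2

n(Ca) = 0.347/40.08 = 0.008658, n(Na) = 0.398/22.99 = 0.01731, n(O) = 1.108/16.00 = 0.06925, n(S) = 0.5552/32.07 = 0.01731
Ratios (÷ 0.008658): Ca 1.000, Na 2.000, O 7.999, S 2.000
→ CaNa2O8S2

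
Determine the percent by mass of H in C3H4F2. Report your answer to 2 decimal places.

5.17%

Molar mass = 3(12.01) + 4(1.008) + 2(19.00) = 78.062 g/mol
Mass of H per mole = 4 × 1.008 = 4.032 g
% H = 4.032 / 78.062 × 100 = 5.17%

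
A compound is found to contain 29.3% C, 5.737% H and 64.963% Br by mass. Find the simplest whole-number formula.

Assume 100 g: 29.3 g C, 5.737 g H, 64.963 g Br.
C: 29.3 g ÷ 12.01 g/mol = 2.44 mol
H: 5.737 g ÷ 1.008 g/mol = 5.691 mol
Br: 64.963 g ÷ 79.90 g/mol = 0.8131 mol
Divide by the smallest (0.8131 mol Br): C 3.001, H 7.000, Br 1.000
Ratio ≈ 3:7:1, so the empirical formula is C3H7Br

C3H7Br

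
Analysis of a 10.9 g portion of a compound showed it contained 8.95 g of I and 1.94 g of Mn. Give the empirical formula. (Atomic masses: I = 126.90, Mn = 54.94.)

n(I) = 8.95/126.90 = 0.07053, n(Mn) = 1.94/54.94 = 0.03531
Ratios (÷ 0.03531): I 1.997, Mn 1.000
≈ 2:1 → I2Mn

I2Mn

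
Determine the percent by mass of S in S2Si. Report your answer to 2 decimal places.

69.54%

Molar mass = 2(32.07) + 1(28.09) = 92.230 g/mol
Mass of S per mole = 2 × 32.07 = 64.140 g
% S = 64.140 / 92.230 × 100 = 69.54%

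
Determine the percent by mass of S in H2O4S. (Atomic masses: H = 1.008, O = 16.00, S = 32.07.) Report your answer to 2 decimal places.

Molar mass = 2(1.008) + 4(16.00) + 1(32.07) = 98.086 g/mol
Mass of S per mole = 1 × 32.07 = 32.070 g
% S = 32.070 / 98.086 × 100 = 32.70%

32.70%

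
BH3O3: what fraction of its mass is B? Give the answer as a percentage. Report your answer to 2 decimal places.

Molar mass = 1(10.81) + 3(1.008) + 3(16.00) = 61.834 g/mol
Mass of B per mole = 1 × 10.81 = 10.810 g
% B = 10.810 / 61.834 × 100 = 17.48%

17.48%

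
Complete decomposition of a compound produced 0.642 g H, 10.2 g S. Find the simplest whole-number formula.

H2S

H: 0.642 g ÷ 1.008 g/mol = 0.6369 mol
S: 10.2 g ÷ 32.07 g/mol = 0.3181 mol
Divide by the smallest (0.3181 mol S): H 2.003, S 1.000
≈ 2:1 → H2S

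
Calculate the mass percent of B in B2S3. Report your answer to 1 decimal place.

Molar mass = 2(10.81) + 3(32.07) = 117.830 g/mol
Mass of B per mole = 2 × 10.81 = 21.620 g
% B = 21.620 / 117.830 × 100 = 18.3%

18.3%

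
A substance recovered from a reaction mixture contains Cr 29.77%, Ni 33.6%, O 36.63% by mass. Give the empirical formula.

CrNiO4

Assume 100 g: 29.77 g Cr, 33.6 g Ni, 36.63 g O.
Moles — Cr: 29.77 / 52.00 = 0.5725 mol; Ni: 33.6 / 58.69 = 0.5725 mol; O: 36.63 / 16.00 = 2.289 mol
Divide by the smallest (0.5725 mol Ni): Cr 1.000, Ni 1.000, O 3.999
≈ 1:1:4 → CrNiO4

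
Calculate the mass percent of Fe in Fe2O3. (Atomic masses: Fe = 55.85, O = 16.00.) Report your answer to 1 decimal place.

69.9%

Molar mass = 2(55.85) + 3(16.00) = 159.700 g/mol
Mass of Fe per mole = 2 × 55.85 = 111.700 g
% Fe = 111.700 / 159.700 × 100 = 69.9%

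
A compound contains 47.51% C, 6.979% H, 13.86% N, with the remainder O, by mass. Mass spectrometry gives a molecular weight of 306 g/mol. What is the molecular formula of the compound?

Assume 100 g: 47.51 g C, 6.979 g H, 13.86 g N, 31.651 g O.
n(C) = 47.51/12.01 = 3.956, n(H) = 6.979/1.008 = 6.924, n(N) = 13.86/14.01 = 0.9893, n(O) = 31.651/16.00 = 1.978
Ratios (÷ 0.9893): C 3.999, H 6.999, N 1.000, O 2.000
≈ 4:7:1:2 → C4H7NO2
Empirical-formula mass = 101.11 g/mol
n = 306 / 101.11 = 3.03 ≈ 3
Molecular formula = (C4H7NO2)×3 = C12H21N3O6

C12H21N3O6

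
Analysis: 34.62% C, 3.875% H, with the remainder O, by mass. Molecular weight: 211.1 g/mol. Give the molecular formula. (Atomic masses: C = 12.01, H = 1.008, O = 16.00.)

C6H8O8

Assume 100 g: 34.62 g C, 3.875 g H, 61.505 g O.
C: 34.62 g ÷ 12.01 g/mol = 2.883 mol
H: 3.875 g ÷ 1.008 g/mol = 3.844 mol
O: 61.505 g ÷ 16.00 g/mol = 3.844 mol
Ratios (÷ 2.883): C 1.000, H 1.334, O 1.334
×3: C 3.00, H 4.00, O 4.00 → C3H4O4
Empirical-formula mass = 104.06 g/mol
n = 211.1 / 104.06 = 2.03 ≈ 2
Molecular formula = (C3H4O4)×2 = C6H8O8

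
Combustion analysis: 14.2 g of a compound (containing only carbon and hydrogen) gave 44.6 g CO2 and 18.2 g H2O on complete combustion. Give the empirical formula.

mol C = 44.6 / 44.01 = 1.013; mass C = 1.013 × 12.01 = 12.17 g
mol H = 2 × (18.2 / 18.02) = 2.020; mass H = 2.020 × 1.008 = 2.036 g
Smallest is C at 1.013 mol; normalising gives C 1.000, H 1.993
≈ 1:2 → CH2

CH2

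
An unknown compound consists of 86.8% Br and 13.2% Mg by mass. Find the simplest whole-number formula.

Br2Mg

Assume 100 g: 86.8 g Br, 13.2 g Mg.
Moles — Br: 86.8 / 79.90 = 1.086 mol; Mg: 13.2 / 24.31 = 0.543 mol
Smallest is Mg at 0.543 mol; normalising gives Br 2.001, Mg 1.000
≈ 2:1 → Br2Mg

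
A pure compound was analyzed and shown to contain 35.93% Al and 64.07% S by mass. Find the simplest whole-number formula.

Al2S3

Assume 100 g: 35.93 g Al, 64.07 g S.
Moles — Al: 35.93 / 26.98 = 1.332 mol; S: 64.07 / 32.07 = 1.998 mol
Smallest is Al at 1.332 mol; normalising gives Al 1.000, S 1.500
Multiply by 2: Al 2.00, S 3.00 → Al2S3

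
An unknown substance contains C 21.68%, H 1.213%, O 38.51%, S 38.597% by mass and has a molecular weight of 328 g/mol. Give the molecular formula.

Assume 100 g: 21.68 g C, 1.213 g H, 38.51 g O, 38.597 g S.
Moles — C: 21.68 / 12.01 = 1.805 mol; H: 1.213 / 1.008 = 1.203 mol; O: 38.51 / 16.00 = 2.407 mol; S: 38.597 / 32.07 = 1.204 mol
Ratios (÷ 1.203): C 1.500, H 1.000, O 2.000, S 1.000
Scaling by 2: C 3.00, H 2.00, O 4.00, S 2.00 → C3H2O4S2
Empirical-formula mass = 166.19 g/mol
n = 328 / 166.19 = 1.97 ≈ 2
Molecular formula = (C3H2O4S2)×2 = C6H4O8S4

C6H4O8S4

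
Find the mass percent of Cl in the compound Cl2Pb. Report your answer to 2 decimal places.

Molar mass = 2(35.45) + 1(207.2) = 278.100 g/mol
Mass of Cl per mole = 2 × 35.45 = 70.900 g
% Cl = 70.900 / 278.100 × 100 = 25.49%

25.49%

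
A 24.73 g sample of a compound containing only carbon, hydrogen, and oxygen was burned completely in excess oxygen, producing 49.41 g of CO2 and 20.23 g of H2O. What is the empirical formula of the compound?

mol C = 49.41 / 44.01 = 1.123; mass C = 1.123 × 12.01 = 13.48 g
mol H = 2 × (20.23 / 18.02) = 2.245; mass H = 2.245 × 1.008 = 2.263 g
mass O = 24.73 − (15.75) = 8.983 g → mol O = 0.5614
Ratios (÷ 0.5614): C 2.000, H 3.999, O 1.000
≈ 2:4:1 → C2H4O

C2H4O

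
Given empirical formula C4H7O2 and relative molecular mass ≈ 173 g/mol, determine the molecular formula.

Empirical-formula mass = 87.10 g/mol
n = 173 / 87.10 = 1.99 ≈ 2
Molecular formula = (C4H7O2)2 = C8H14O4

C8H14O4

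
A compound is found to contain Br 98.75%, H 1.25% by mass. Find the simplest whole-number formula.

Assume 100 g: 98.75 g Br, 1.25 g H.
n(Br) = 98.75/79.90 = 1.236, n(H) = 1.25/1.008 = 1.24
Ratios (÷ 1.236): Br 1.000, H 1.003
→ BrH

BrH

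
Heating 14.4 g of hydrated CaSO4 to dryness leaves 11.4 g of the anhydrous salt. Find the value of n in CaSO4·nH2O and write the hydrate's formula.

Mass of water lost = 14.4 − 11.4 = 3 g → 3 / 18.02 = 0.1665 mol H2O
Molar mass of CaSO4 = 136.15 g/mol → mol CaSO4 = 11.4 / 136.15 = 0.08373
n = 0.1665 / 0.08373 = 1.99 ≈ 2 → CaSO4·2H2O

CaSO4·2H2O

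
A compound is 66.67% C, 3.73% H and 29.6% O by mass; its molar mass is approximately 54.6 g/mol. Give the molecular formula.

C3H2O

Assume 100 g: 66.67 g C, 3.73 g H, 29.6 g O.
Moles — C: 66.67 / 12.01 = 5.551 mol; H: 3.73 / 1.008 = 3.7 mol; O: 29.6 / 16.00 = 1.85 mol
Divide by the smallest (1.85 mol O): C 3.001, H 2.000, O 1.000
≈ 3:2:1 → C3H2O
Empirical-formula mass = 54.05 g/mol
n = 54.6 / 54.05 = 1.01 ≈ 1
Molecular formula = empirical formula = C3H2O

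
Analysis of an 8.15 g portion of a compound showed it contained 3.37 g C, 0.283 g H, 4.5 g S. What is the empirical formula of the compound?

C2H2S

C: 3.37 g ÷ 12.01 g/mol = 0.2806 mol
H: 0.283 g ÷ 1.008 g/mol = 0.2808 mol
S: 4.5 g ÷ 32.07 g/mol = 0.1403 mol
Smallest is S at 0.1403 mol; normalising gives C 2.000, H 2.001, S 1.000
→ C2H2S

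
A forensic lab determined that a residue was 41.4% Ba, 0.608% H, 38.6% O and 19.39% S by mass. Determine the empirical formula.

Assume 100 g: 41.4 g Ba, 0.608 g H, 38.6 g O, 19.39 g S.
n(Ba) = 41.4/137.33 = 0.3015, n(H) = 0.608/1.008 = 0.6032, n(O) = 38.6/16.00 = 2.413, n(S) = 19.39/32.07 = 0.6046
Divide by the smallest (0.3015 mol Ba): Ba 1.000, H 2.001, O 8.003, S 2.006
→ BaH2O8S2

BaH2O8S2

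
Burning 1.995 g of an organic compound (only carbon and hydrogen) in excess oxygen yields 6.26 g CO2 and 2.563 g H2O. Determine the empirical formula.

mol C = 6.26 / 44.01 = 0.1422; mass C = 0.1422 × 12.01 = 1.708 g
mol H = 2 × (2.563 / 18.02) = 0.2845; mass H = 0.2845 × 1.008 = 0.2867 g
Divide by the smallest (0.1422 mol C): C 1.000, H 2.000
≈ 1:2 → CH2

CH2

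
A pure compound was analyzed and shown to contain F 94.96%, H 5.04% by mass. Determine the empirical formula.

FH

Assume 100 g: 94.96 g F, 5.04 g H.
Moles — F: 94.96 / 19.00 = 4.998 mol; H: 5.04 / 1.008 = 5 mol
Ratios (÷ 4.998): F 1.000, H 1.000
≈ 1:1 → FH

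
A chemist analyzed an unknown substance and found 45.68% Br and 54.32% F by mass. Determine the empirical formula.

BrF5

Assume 100 g: 45.68 g Br, 54.32 g F.
Moles — Br: 45.68 / 79.90 = 0.5717 mol; F: 54.32 / 19.00 = 2.859 mol
Ratios (÷ 0.5717): Br 1.000, F 5.001
≈ 1:5 → BrF5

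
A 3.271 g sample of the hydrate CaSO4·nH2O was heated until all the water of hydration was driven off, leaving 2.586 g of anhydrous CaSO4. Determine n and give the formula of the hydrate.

CaSO4·2H2O

Mass of water lost = 3.271 − 2.586 = 0.685 g → 0.685 / 18.02 = 0.03801 mol H2O
Molar mass of CaSO4 = 136.15 g/mol → mol CaSO4 = 2.586 / 136.15 = 0.01899
n = 0.03801 / 0.01899 = 2.00 ≈ 2 → CaSO4·2H2O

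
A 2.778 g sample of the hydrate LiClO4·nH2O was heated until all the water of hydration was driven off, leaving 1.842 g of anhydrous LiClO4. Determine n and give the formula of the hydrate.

Mass of water lost = 2.778 − 1.842 = 0.936 g → 0.936 / 18.02 = 0.05194 mol H2O
Molar mass of LiClO4 = 106.39 g/mol → mol LiClO4 = 1.842 / 106.39 = 0.01731
n = 0.05194 / 0.01731 = 3.00 ≈ 3 → LiClO4·3H2O

LiClO4·3H2O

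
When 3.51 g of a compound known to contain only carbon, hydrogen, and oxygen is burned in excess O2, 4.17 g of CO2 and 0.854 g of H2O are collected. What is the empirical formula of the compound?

C2H2O3

mol C = 4.17 / 44.01 = 0.09475; mass C = 0.09475 × 12.01 = 1.138 g
mol H = 2 × (0.854 / 18.02) = 0.09478; mass H = 0.09478 × 1.008 = 0.09554 g
mass O = 3.51 − (1.234) = 2.276 g → mol O = 0.1423
Smallest is C at 0.09475 mol; normalising gives C 1.000, H 1.000, O 1.502
×2: C 2.00, H 2.00, O 3.00 → C2H2O3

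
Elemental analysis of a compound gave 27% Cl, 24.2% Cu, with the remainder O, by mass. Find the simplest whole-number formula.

Cl2CuO8

Assume 100 g: 27 g Cl, 24.2 g Cu, 48.8 g O.
Cl: 27 g ÷ 35.45 g/mol = 0.7616 mol
Cu: 24.2 g ÷ 63.55 g/mol = 0.3808 mol
O: 48.8 g ÷ 16.00 g/mol = 3.05 mol
Smallest is Cu at 0.3808 mol; normalising gives Cl 2.000, Cu 1.000, O 8.009
≈ 2:1:8 → Cl2CuO8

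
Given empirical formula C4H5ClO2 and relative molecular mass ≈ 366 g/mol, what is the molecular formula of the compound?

Empirical-formula mass = 120.53 g/mol
n = 366 / 120.53 = 3.04 ≈ 3
Molecular formula = (C4H5ClO2)3 = C12H15Cl3O6

C12H15Cl3O6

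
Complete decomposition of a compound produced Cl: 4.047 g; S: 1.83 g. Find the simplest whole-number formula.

Cl2S

Cl: 4.047 g ÷ 35.45 g/mol = 0.1142 mol
S: 1.83 g ÷ 32.07 g/mol = 0.05706 mol
Divide by the smallest (0.05706 mol S): Cl 2.001, S 1.000
→ Cl2S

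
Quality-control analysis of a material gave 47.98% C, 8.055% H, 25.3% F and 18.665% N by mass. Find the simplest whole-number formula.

C3H6FN

Assume 100 g: 47.98 g C, 8.055 g H, 25.3 g F, 18.665 g N.
n(C) = 47.98/12.01 = 3.995, n(H) = 8.055/1.008 = 7.991, n(F) = 25.3/19.00 = 1.332, n(N) = 18.665/14.01 = 1.332
Ratios (÷ 1.332): C 3.000, H 6.001, F 1.000, N 1.001
≈ 3:6:1:1 → C3H6FN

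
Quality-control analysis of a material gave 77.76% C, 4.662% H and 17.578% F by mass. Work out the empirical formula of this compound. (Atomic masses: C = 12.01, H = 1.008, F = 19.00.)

C7H5F

Assume 100 g: 77.76 g C, 4.662 g H, 17.578 g F.
Moles — C: 77.76 / 12.01 = 6.475 mol; H: 4.662 / 1.008 = 4.625 mol; F: 17.578 / 19.00 = 0.9252 mol
Ratios (÷ 0.9252): C 6.998, H 4.999, F 1.000
→ C7H5F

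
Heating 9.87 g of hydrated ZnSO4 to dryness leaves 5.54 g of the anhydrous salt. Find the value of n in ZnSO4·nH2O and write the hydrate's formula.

ZnSO4·7H2O

Mass of water lost = 9.87 − 5.54 = 4.33 g → 4.33 / 18.02 = 0.2403 mol H2O
Molar mass of ZnSO4 = 161.45 g/mol → mol ZnSO4 = 5.54 / 161.45 = 0.03431
n = 0.2403 / 0.03431 = 7.00 ≈ 7 → ZnSO4·7H2O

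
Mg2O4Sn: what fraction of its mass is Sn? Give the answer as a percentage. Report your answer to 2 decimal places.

51.32%

Molar mass = 2(24.31) + 4(16.00) + 1(118.71) = 231.330 g/mol
Mass of Sn per mole = 1 × 118.71 = 118.710 g
% Sn = 118.710 / 231.330 × 100 = 51.32%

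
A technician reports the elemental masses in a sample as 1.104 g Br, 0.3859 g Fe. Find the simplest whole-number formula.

Br2Fe

n(Br) = 1.104/79.90 = 0.01382, n(Fe) = 0.3859/55.85 = 0.00691
Smallest is Fe at 0.00691 mol; normalising gives Br 2.000, Fe 1.000
≈ 2:1 → Br2Fe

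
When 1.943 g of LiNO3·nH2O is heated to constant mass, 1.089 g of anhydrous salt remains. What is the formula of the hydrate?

LiNO3·3H2O

Mass of water lost = 1.943 − 1.089 = 0.854 g → 0.854 / 18.02 = 0.04739 mol H2O
Molar mass of LiNO3 = 68.95 g/mol → mol LiNO3 = 1.089 / 68.95 = 0.01579
n = 0.04739 / 0.01579 = 3.00 ≈ 3 → LiNO3·3H2O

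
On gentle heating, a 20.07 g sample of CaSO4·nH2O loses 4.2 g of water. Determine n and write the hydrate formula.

CaSO4·2H2O

Mass of anhydrous CaSO4 = 20.07 − 4.2 = 15.87 g
mol H2O = 4.2 / 18.02 = 0.2331
Molar mass of CaSO4 = 136.15 g/mol → mol CaSO4 = 15.87 / 136.15 = 0.1166
n = 0.2331 / 0.1166 = 2.00 ≈ 2 → CaSO4·2H2O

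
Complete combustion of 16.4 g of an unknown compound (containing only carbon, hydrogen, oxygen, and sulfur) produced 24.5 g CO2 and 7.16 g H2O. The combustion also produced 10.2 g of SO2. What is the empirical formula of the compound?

mol C = 24.5 / 44.01 = 0.5567; mass C = 0.5567 × 12.01 = 6.686 g
mol H = 2 × (7.16 / 18.02) = 0.7947; mass H = 0.7947 × 1.008 = 0.8010 g
mol S = 10.2 / 64.07 = 0.1592; mass S = 5.106 g
mass O = 16.4 − (12.59) = 3.808 g → mol O = 0.2380
Divide by the smallest (0.1592 mol S): C 3.497, H 4.992, O 1.495, S 1.000
Scaling by 2: C 6.99, H 9.98, O 2.99, S 2.00 → C7H10O3S2

C7H10O3S2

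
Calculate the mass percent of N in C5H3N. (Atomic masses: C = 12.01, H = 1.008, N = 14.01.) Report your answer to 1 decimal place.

Molar mass = 5(12.01) + 3(1.008) + 1(14.01) = 77.084 g/mol
Mass of N per mole = 1 × 14.01 = 14.010 g
% N = 14.010 / 77.084 × 100 = 18.2%

18.2%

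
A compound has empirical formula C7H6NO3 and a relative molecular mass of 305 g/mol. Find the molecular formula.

C14H12N2O6

Empirical-formula mass = 152.13 g/mol
n = 305 / 152.13 = 2.00 ≈ 2
Molecular formula = (C7H6NO3)2 = C14H12N2O6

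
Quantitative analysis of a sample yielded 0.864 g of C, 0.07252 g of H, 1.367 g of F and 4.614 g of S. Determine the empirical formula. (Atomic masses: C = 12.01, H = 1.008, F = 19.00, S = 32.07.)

CHFS2

n(C) = 0.864/12.01 = 0.07194, n(H) = 0.07252/1.008 = 0.07194, n(F) = 1.367/19.00 = 0.07195, n(S) = 4.614/32.07 = 0.1439
Ratios (÷ 0.07194): C 1.000, H 1.000, F 1.000, S 2.000
Ratio ≈ 1:1:1:2, so the empirical formula is CHFS2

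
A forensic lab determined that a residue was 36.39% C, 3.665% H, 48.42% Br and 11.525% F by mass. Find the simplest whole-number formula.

C5H6BrF

Assume 100 g: 36.39 g C, 3.665 g H, 48.42 g Br, 11.525 g F.
n(C) = 36.39/12.01 = 3.03, n(H) = 3.665/1.008 = 3.636, n(Br) = 48.42/79.90 = 0.606, n(F) = 11.525/19.00 = 0.6066
Ratios (÷ 0.606): C 5.000, H 6.000, Br 1.000, F 1.001
≈ 5:6:1:1 → C5H6BrF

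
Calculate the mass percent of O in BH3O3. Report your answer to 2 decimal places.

77.63%

Molar mass = 1(10.81) + 3(1.008) + 3(16.00) = 61.834 g/mol
Mass of O per mole = 3 × 16.00 = 48.000 g
% O = 48.000 / 61.834 × 100 = 77.63%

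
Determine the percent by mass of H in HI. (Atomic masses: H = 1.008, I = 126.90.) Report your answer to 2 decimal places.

Molar mass = 1(1.008) + 1(126.90) = 127.908 g/mol
Mass of H per mole = 1 × 1.008 = 1.008 g
% H = 1.008 / 127.908 × 100 = 0.79%

0.79%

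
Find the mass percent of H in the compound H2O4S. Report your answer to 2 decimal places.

Molar mass = 2(1.008) + 4(16.00) + 1(32.07) = 98.086 g/mol
Mass of H per mole = 2 × 1.008 = 2.016 g
% H = 2.016 / 98.086 × 100 = 2.06%

2.06%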